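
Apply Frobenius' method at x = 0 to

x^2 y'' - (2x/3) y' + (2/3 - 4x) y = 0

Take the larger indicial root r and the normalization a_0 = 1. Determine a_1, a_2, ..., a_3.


Write in Frobenius form y'' + (p(x)/x) y' + (q(x)/x^2) y = 0:
  p(x) = -2/3,  q(x) = 2/3 - 4x.
Indicial equation: r(r-1) + (-2/3) r + (2/3) = 0 -> roots r_1 = 1, r_2 = 2/3.
Take r = r_1 = 1. Let y(x) = x^r sum_{n>=0} a_n x^n with a_0 = 1.
Substitute y = x^r sum a_n x^n and match x^{r+n}. The recurrence is
  D(n) a_n - 4 a_{n-1} = 0,  where D(n) = (r+n)(r+n-1) + (-2/3)(r+n) + (2/3).
  a_n = 4 / D(n) * a_{n-1}.
Since the indicial polynomial factors as (r - r_1)(r - r_2), D(n) = (r_1 + n - r_1)(r_1 + n - r_2) = n(n + 1/3).
Evaluating step by step (a_0 = 1):
  n = 1: D(1) = 1(1 + 1/3) = 4/3; numerator = 4(1) = 4; a_1 = (4)/(4/3) = 3
  n = 2: D(2) = 2(2 + 1/3) = 14/3; numerator = 4(3) = 12; a_2 = (12)/(14/3) = 18/7
  n = 3: D(3) = 3(3 + 1/3) = 10; numerator = 4(18/7) = 72/7; a_3 = (72/7)/(10) = 36/35

r = 1; a_0 = 1; a_1 = 3; a_2 = 18/7; a_3 = 36/35


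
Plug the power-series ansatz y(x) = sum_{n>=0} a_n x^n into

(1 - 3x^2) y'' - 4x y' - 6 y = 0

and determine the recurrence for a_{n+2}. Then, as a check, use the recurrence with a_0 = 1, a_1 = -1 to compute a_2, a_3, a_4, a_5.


Substitute y = sum_n a_n x^n.
(1 - 3 x^2) y'' contributes (n+2)(n+1) a_{n+2} - 3 n(n-1) a_n at x^n.
-4 x y'(x) contributes -4 n a_n at x^n.
-6 y(x) contributes -6 a_n at x^n.
Matching x^n: (n+2)(n+1) a_{n+2} + (-3 n(n-1) - 4 n - 6) a_n = 0.
Thus a_{n+2} = (3 n(n-1) + 4 n + 6) / ((n+1)(n+2)) * a_n.

Check with a_0 = 1, a_1 = -1 (apply the recurrence for n = 0, 1, 2, 3): a_0 = 1, a_1 = -1, a_2 = 3, a_3 = -5/3, a_4 = 5, a_5 = -3.

a_(n+2) = (3 n(n-1) + 4 n + 6) / ((n+1)(n+2)) * a_n; check: a_0 = 1, a_1 = -1, a_2 = 3, a_3 = -5/3, a_4 = 5, a_5 = -3


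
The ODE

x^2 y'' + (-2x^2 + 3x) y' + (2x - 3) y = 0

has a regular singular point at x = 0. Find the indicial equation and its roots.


Divide by x^2 to reach normal form y'' + P_1(x) y' + P_2(x) y = 0 with P_1(x) = -2 + 3/x and P_2(x) = 2/x - 3/x^2.
x = 0 is a singular point because the y'-coefficient -2 + 3/x has a pole at x = 0 and the y-coefficient 2/x - 3/x^2 has a pole at x = 0.
It is a regular singular point because x P_1(x) = p(x) = 3 - 2x and x^2 P_2(x) = q(x) = 2x - 3 are polynomials, hence analytic at x = 0.
p(0) = 3,  q(0) = -3.
Indicial equation: r(r-1) + p(0) r + q(0) = 0, i.e. r^2 + (p(0) - 1) r + q(0) = 0, i.e. r^2 + 2 r - 3 = 0.
Discriminant: (2)^2 - 4(-3) = 16, so r = (-2 ± 4)/2.
Solving: r_1 = 1, r_2 = -3.

indicial: r^2 + 2 r - 3 = 0; roots r_1 = 1, r_2 = -3


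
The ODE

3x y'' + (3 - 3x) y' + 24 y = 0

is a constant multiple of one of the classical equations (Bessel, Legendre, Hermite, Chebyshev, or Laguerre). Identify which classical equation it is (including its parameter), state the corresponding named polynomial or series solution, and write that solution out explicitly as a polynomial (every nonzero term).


All three coefficients share the factor 3; dividing through by 3 gives  x y'' + (1 - x) y' + 8 y = 0.
This matches the Laguerre equation x y'' + (1 - x) y' + n y = 0 with n = 8; the polynomial solution is L_8(x).
With y = sum_k a_k x^k, matching x^k gives (k+1)k a_{k+1} + (k+1) a_{k+1} - k a_k + n a_k = 0, i.e. (k+1)^2 a_{k+1} = (k - n) a_k = (k - 8) a_k. The right side vanishes at k = 8, so the series terminates at degree 8.
Standard normalization L_n(0) = 1 gives a_0 = 1. Work upward with a_{k+1} = (k - 8) a_k / (k+1)^2:
  a_1 = (0 - 8)(1) / 1^2 = -8/1 = -8
  a_2 = (1 - 8)(-8) / 2^2 = 56/4 = 14
  a_3 = (2 - 8)(14) / 3^2 = -84/9 = -28/3
  a_4 = (3 - 8)(-28/3) / 4^2 = (140/3)/16 = 35/12
  a_5 = (4 - 8)(35/12) / 5^2 = (-35/3)/25 = -7/15
  a_6 = (5 - 8)(-7/15) / 6^2 = (7/5)/36 = 7/180
  a_7 = (6 - 8)(7/180) / 7^2 = (-7/90)/49 = -1/630
  a_8 = (7 - 8)(-1/630) / 8^2 = (1/630)/64 = 1/40320
Hence L_8(x) = x^8/40320 - x^7/630 + 7 x^6/180 - 7 x^5/15 + 35 x^4/12 - 28 x^3/3 + 14 x^2 - 8 x + 1.

L_8(x); series = x^8/40320 - x^7/630 + 7 x^6/180 - 7 x^5/15 + 35 x^4/12 - 28 x^3/3 + 14 x^2 - 8 x + 1


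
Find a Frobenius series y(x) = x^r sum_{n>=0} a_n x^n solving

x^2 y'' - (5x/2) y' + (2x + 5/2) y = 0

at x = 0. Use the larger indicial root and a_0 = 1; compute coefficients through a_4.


Write in Frobenius form y'' + (p(x)/x) y' + (q(x)/x^2) y = 0:
  p(x) = -5/2,  q(x) = 2x + 5/2.
Indicial equation: r(r-1) + (-5/2) r + (5/2) = 0 -> roots r_1 = 5/2, r_2 = 1.
Take r = r_1 = 5/2. Let y(x) = x^r sum_{n>=0} a_n x^n with a_0 = 1.
Substitute y = x^r sum a_n x^n and match x^{r+n}. The recurrence is
  D(n) a_n + 2 a_{n-1} = 0,  where D(n) = (r+n)(r+n-1) + (-5/2)(r+n) + (5/2).
  a_n = -2 / D(n) * a_{n-1}.
Since the indicial polynomial factors as (r - r_1)(r - r_2), D(n) = (r_1 + n - r_1)(r_1 + n - r_2) = n(n + 3/2).
Evaluating step by step (a_0 = 1):
  n = 1: D(1) = 1(1 + 3/2) = 5/2; numerator = -2(1) = -2; a_1 = (-2)/(5/2) = -4/5
  n = 2: D(2) = 2(2 + 3/2) = 7; numerator = -2(-4/5) = 8/5; a_2 = (8/5)/(7) = 8/35
  n = 3: D(3) = 3(3 + 3/2) = 27/2; numerator = -2(8/35) = -16/35; a_3 = (-16/35)/(27/2) = -32/945
  n = 4: D(4) = 4(4 + 3/2) = 22; numerator = -2(-32/945) = 64/945; a_4 = (64/945)/(22) = 32/10395

r = 5/2; a_0 = 1; a_1 = -4/5; a_2 = 8/35; a_3 = -32/945; a_4 = 32/10395


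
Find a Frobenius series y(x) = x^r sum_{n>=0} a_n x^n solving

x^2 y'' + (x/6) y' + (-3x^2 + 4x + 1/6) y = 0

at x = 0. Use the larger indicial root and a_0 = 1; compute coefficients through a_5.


Write in Frobenius form y'' + (p(x)/x) y' + (q(x)/x^2) y = 0:
  p(x) = 1/6,  q(x) = -3x^2 + 4x + 1/6.
Indicial equation: r(r-1) + (1/6) r + (1/6) = 0 -> roots r_1 = 1/2, r_2 = 1/3.
Take r = r_1 = 1/2. Let y(x) = x^r sum_{n>=0} a_n x^n with a_0 = 1.
Substitute y = x^r sum a_n x^n and match x^{r+n}. The recurrence is
  D(n) a_n + 4 a_{n-1} - 3 a_{n-2} = 0,  where D(n) = (r+n)(r+n-1) + (1/6)(r+n) + (1/6).
  a_n = [-4 a_{n-1} + 3 a_{n-2}] / D(n).
Since the indicial polynomial factors as (r - r_1)(r - r_2), D(n) = (r_1 + n - r_1)(r_1 + n - r_2) = n(n + 1/6).
Evaluating step by step (a_0 = 1):
  n = 1: D(1) = 1(1 + 1/6) = 7/6; numerator = -4(1) = -4; a_1 = (-4)/(7/6) = -24/7
  n = 2: D(2) = 2(2 + 1/6) = 13/3; numerator = -4(-24/7) + 3(1) = 117/7; a_2 = (117/7)/(13/3) = 27/7
  n = 3: D(3) = 3(3 + 1/6) = 19/2; numerator = -4(27/7) + 3(-24/7) = -180/7; a_3 = (-180/7)/(19/2) = -360/133
  n = 4: D(4) = 4(4 + 1/6) = 50/3; numerator = -4(-360/133) + 3(27/7) = 2979/133; a_4 = (2979/133)/(50/3) = 8937/6650
  n = 5: D(5) = 5(5 + 1/6) = 155/6; numerator = -4(8937/6650) + 3(-360/133) = -44874/3325; a_5 = (-44874/3325)/(155/6) = -269244/515375

r = 1/2; a_0 = 1; a_1 = -24/7; a_2 = 27/7; a_3 = -360/133; a_4 = 8937/6650; a_5 = -269244/515375


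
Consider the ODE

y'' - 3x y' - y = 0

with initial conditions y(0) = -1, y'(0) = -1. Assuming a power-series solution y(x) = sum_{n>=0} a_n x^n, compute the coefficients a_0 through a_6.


Ansatz: y(x) = sum_{n>=0} a_n x^n, so y'(x) = sum_{n>=1} n a_n x^(n-1) and y''(x) = sum_{n>=2} n(n-1) a_n x^(n-2).
Substitute into P(x) y'' + Q(x) y' + R(x) y = 0 with P(x) = 1, Q(x) = -3x, R(x) = -1, and match powers of x.
Initial conditions: a_0 = -1, a_1 = -1.
Setting the coefficient of each power of x to zero and solving order by order (substituting the coefficients already found):
  x^0: 2 a_2 - a_0 = 0  ->  2 a_2 = a_0 = -1  ->  a_2 = -1/2
  x^1: 6 a_3 - 4 a_1 = 0  ->  6 a_3 = 4 a_1 = -4  ->  a_3 = -2/3
  x^2: 12 a_4 - 7 a_2 = 0  ->  12 a_4 = 7 a_2 = -7/2  ->  a_4 = -7/24
  x^3: 20 a_5 - 10 a_3 = 0  ->  20 a_5 = 10 a_3 = -20/3  ->  a_5 = -1/3
  x^4: 30 a_6 - 13 a_4 = 0  ->  30 a_6 = 13 a_4 = -91/24  ->  a_6 = -91/720
Truncated series: y(x) = -1 - x - (1/2) x^2 - (2/3) x^3 - (7/24) x^4 - (1/3) x^5 - (91/720) x^6 + O(x^7).

a_0 = -1; a_1 = -1; a_2 = -1/2; a_3 = -2/3; a_4 = -7/24; a_5 = -1/3; a_6 = -91/720


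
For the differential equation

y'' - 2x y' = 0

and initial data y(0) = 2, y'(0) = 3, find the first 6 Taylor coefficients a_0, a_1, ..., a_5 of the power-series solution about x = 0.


Ansatz: y(x) = sum_{n>=0} a_n x^n, so y'(x) = sum_{n>=1} n a_n x^(n-1) and y''(x) = sum_{n>=2} n(n-1) a_n x^(n-2).
Substitute into P(x) y'' + Q(x) y' + R(x) y = 0 with P(x) = 1, Q(x) = -2x, R(x) = 0, and match powers of x.
Initial conditions: a_0 = 2, a_1 = 3.
Setting the coefficient of each power of x to zero and solving order by order (substituting the coefficients already found):
  x^0: 2 a_2 = 0  ->  a_2 = 0
  x^1: 6 a_3 - 2 a_1 = 0  ->  6 a_3 = 2 a_1 = 6  ->  a_3 = 1
  x^2: 12 a_4 - 4 a_2 = 0  ->  12 a_4 = 4 a_2 = 0  ->  a_4 = 0
  x^3: 20 a_5 - 6 a_3 = 0  ->  20 a_5 = 6 a_3 = 6  ->  a_5 = 3/10
Truncated series: y(x) = 2 + 3 x + x^3 + (3/10) x^5 + O(x^6).

a_0 = 2; a_1 = 3; a_2 = 0; a_3 = 1; a_4 = 0; a_5 = 3/10


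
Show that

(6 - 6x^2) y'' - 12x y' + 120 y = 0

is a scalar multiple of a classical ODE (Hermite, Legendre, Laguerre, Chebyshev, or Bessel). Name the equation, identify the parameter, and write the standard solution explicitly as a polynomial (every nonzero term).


All three coefficients share the factor 6; dividing through by 6 gives  (1 - x^2) y'' - 2x y' + 20 y = 0.
This matches the Legendre equation (1 - x^2) y'' - 2x y' + n(n+1) y = 0 (note the -2x y' term) with n(n+1) = 20, so n = 4; the polynomial solution is P_4(x).
With y = sum_k a_k x^k, matching x^k gives (k+2)(k+1) a_{k+2} = [k(k+1) - n(n+1)] a_k = (k - 4)(k + 5) a_k. The right side vanishes at k = 4, so the series with the parity of 4 terminates at degree 4.
Standard normalization (P_n(1) = 1): leading coefficient (2n)!/(2^n (n!)^2) = 40320/(16*576) = 35/8, so a_4 = 35/8. Work downward with a_k = (k+1)(k+2) a_{k+2} / ((k - 4)(k + 5)):
  a_2 = (3)(4)(35/8) / ((2 - 4)(2 + 5)) = (105/2)/(-14) = -15/4
  a_0 = (1)(2)(-15/4) / ((0 - 4)(0 + 5)) = (-15/2)/(-20) = 3/8
Hence P_4(x) = 35 x^4/8 - 15 x^2/4 + 3/8.

P_4(x); series = 35 x^4/8 - 15 x^2/4 + 3/8


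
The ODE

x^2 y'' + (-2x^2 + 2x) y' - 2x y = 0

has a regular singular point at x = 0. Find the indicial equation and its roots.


Divide by x^2 to reach normal form y'' + P_1(x) y' + P_2(x) y = 0 with P_1(x) = -2 + 2/x and P_2(x) = -2/x.
x = 0 is a singular point because the y'-coefficient -2 + 2/x has a pole at x = 0 and the y-coefficient -2/x has a pole at x = 0.
It is a regular singular point because x P_1(x) = p(x) = 2 - 2x and x^2 P_2(x) = q(x) = -2x are polynomials, hence analytic at x = 0.
p(0) = 2,  q(0) = 0.
Indicial equation: r(r-1) + p(0) r + q(0) = 0, i.e. r^2 + (p(0) - 1) r + q(0) = 0, i.e. r^2 + 1 r = 0.
Discriminant: (1)^2 - 4(0) = 1, so r = (-1 ± 1)/2.
Solving: r_1 = 0, r_2 = -1.

indicial: r^2 + 1 r = 0; roots r_1 = 0, r_2 = -1


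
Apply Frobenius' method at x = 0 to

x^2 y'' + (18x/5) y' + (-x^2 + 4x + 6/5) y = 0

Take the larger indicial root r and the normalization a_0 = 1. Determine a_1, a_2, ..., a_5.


Write in Frobenius form y'' + (p(x)/x) y' + (q(x)/x^2) y = 0:
  p(x) = 18/5,  q(x) = -x^2 + 4x + 6/5.
Indicial equation: r(r-1) + (18/5) r + (6/5) = 0 -> roots r_1 = -3/5, r_2 = -2.
Take r = r_1 = -3/5. Let y(x) = x^r sum_{n>=0} a_n x^n with a_0 = 1.
Substitute y = x^r sum a_n x^n and match x^{r+n}. The recurrence is
  D(n) a_n + 4 a_{n-1} - 1 a_{n-2} = 0,  where D(n) = (r+n)(r+n-1) + (18/5)(r+n) + (6/5).
  a_n = [-4 a_{n-1} + 1 a_{n-2}] / D(n).
Since the indicial polynomial factors as (r - r_1)(r - r_2), D(n) = (r_1 + n - r_1)(r_1 + n - r_2) = n(n + 7/5).
Evaluating step by step (a_0 = 1):
  n = 1: D(1) = 1(1 + 7/5) = 12/5; numerator = -4(1) = -4; a_1 = (-4)/(12/5) = -5/3
  n = 2: D(2) = 2(2 + 7/5) = 34/5; numerator = -4(-5/3) + 1(1) = 23/3; a_2 = (23/3)/(34/5) = 115/102
  n = 3: D(3) = 3(3 + 7/5) = 66/5; numerator = -4(115/102) + 1(-5/3) = -105/17; a_3 = (-105/17)/(66/5) = -175/374
  n = 4: D(4) = 4(4 + 7/5) = 108/5; numerator = -4(-175/374) + 1(115/102) = 3365/1122; a_4 = (3365/1122)/(108/5) = 16825/121176
  n = 5: D(5) = 5(5 + 7/5) = 32; numerator = -4(16825/121176) + 1(-175/374) = -15500/15147; a_5 = (-15500/15147)/(32) = -3875/121176

r = -3/5; a_0 = 1; a_1 = -5/3; a_2 = 115/102; a_3 = -175/374; a_4 = 16825/121176; a_5 = -3875/121176


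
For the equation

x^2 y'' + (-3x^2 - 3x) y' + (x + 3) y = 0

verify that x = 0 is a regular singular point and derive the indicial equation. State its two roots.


Divide by x^2 to reach normal form y'' + P_1(x) y' + P_2(x) y = 0 with P_1(x) = -3 - 3/x and P_2(x) = 1/x + 3/x^2.
x = 0 is a singular point because the y'-coefficient -3 - 3/x has a pole at x = 0 and the y-coefficient 1/x + 3/x^2 has a pole at x = 0.
It is a regular singular point because x P_1(x) = p(x) = -3x - 3 and x^2 P_2(x) = q(x) = x + 3 are polynomials, hence analytic at x = 0.
p(0) = -3,  q(0) = 3.
Indicial equation: r(r-1) + p(0) r + q(0) = 0, i.e. r^2 + (p(0) - 1) r + q(0) = 0, i.e. r^2 - 4 r + 3 = 0.
Discriminant: (-4)^2 - 4(3) = 4, so r = (4 ± 2)/2.
Solving: r_1 = 3, r_2 = 1.

indicial: r^2 - 4 r + 3 = 0; roots r_1 = 3, r_2 = 1


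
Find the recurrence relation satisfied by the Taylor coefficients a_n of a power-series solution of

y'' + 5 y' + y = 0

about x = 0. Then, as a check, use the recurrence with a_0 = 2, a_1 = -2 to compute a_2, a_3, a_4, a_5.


Substitute y = sum_n a_n x^n.
y''(x) has coefficient (n+2)(n+1) a_{n+2} at x^n;
5 y'(x) has coefficient 5 (n+1) a_{n+1} at x^n;
y(x) has coefficient 1 a_n at x^n.
Matching x^n: (n+2)(n+1) a_{n+2} + 5 (n+1) a_{n+1} + 1 a_n = 0.
Thus a_{n+2} = [-5 (n+1) a_{n+1} - 1 a_n] / ((n+1)(n+2)).

Check with a_0 = 2, a_1 = -2 (apply the recurrence for n = 0, 1, 2, 3): a_0 = 2, a_1 = -2, a_2 = 4, a_3 = -19/3, a_4 = 91/12, a_5 = -109/15.

a_(n+2) = [-5 (n+1) a_(n+1) - 1 a_n] / ((n+1)(n+2)); check: a_0 = 2, a_1 = -2, a_2 = 4, a_3 = -19/3, a_4 = 91/12, a_5 = -109/15


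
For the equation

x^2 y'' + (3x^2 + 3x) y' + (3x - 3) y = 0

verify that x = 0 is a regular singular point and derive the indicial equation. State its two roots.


Divide by x^2 to reach normal form y'' + P_1(x) y' + P_2(x) y = 0 with P_1(x) = 3 + 3/x and P_2(x) = 3/x - 3/x^2.
x = 0 is a singular point because the y'-coefficient 3 + 3/x has a pole at x = 0 and the y-coefficient 3/x - 3/x^2 has a pole at x = 0.
It is a regular singular point because x P_1(x) = p(x) = 3x + 3 and x^2 P_2(x) = q(x) = 3x - 3 are polynomials, hence analytic at x = 0.
p(0) = 3,  q(0) = -3.
Indicial equation: r(r-1) + p(0) r + q(0) = 0, i.e. r^2 + (p(0) - 1) r + q(0) = 0, i.e. r^2 + 2 r - 3 = 0.
Discriminant: (2)^2 - 4(-3) = 16, so r = (-2 ± 4)/2.
Solving: r_1 = 1, r_2 = -3.

indicial: r^2 + 2 r - 3 = 0; roots r_1 = 1, r_2 = -3


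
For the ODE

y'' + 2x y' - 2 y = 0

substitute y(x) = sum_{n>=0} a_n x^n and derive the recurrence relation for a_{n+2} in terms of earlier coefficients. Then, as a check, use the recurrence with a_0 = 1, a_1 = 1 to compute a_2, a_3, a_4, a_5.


Substitute y = sum_n a_n x^n.
y''(x) has coefficient (n+2)(n+1) a_{n+2} at x^n;
2 x y'(x) has coefficient 2 n a_n at x^n (shift);
-2 y(x) has coefficient -2 a_n at x^n.
Matching x^n: (n+2)(n+1) a_{n+2} + (2n - 2) a_n = 0.
Thus a_{n+2} = (-2n + 2) / ((n+1)(n+2)) * a_n.

Check with a_0 = 1, a_1 = 1 (apply the recurrence for n = 0, 1, 2, 3): a_0 = 1, a_1 = 1, a_2 = 1, a_3 = 0, a_4 = -1/6, a_5 = 0.

a_(n+2) = (-2n + 2) / ((n+1)(n+2)) * a_n; check: a_0 = 1, a_1 = 1, a_2 = 1, a_3 = 0, a_4 = -1/6, a_5 = 0


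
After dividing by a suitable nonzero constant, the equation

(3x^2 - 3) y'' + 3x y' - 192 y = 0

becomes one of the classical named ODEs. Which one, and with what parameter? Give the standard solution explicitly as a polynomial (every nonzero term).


All three coefficients share the factor -3; dividing through by -3 gives  (1 - x^2) y'' - x y' + 64 y = 0.
This matches the Chebyshev equation (1 - x^2) y'' - x y' + n^2 y = 0 (note the -x y' term, not -2x y') with n^2 = 64, so n = 8; the polynomial solution is T_8(x).
With y = sum_k a_k x^k, matching x^k gives (k+2)(k+1) a_{k+2} = (k^2 - n^2) a_k = (k - 8)(k + 8) a_k. The right side vanishes at k = 8, so the series with the parity of 8 terminates at degree 8.
Standard normalization: leading coefficient of T_n is 2^(n-1), so a_8 = 2^7 = 128. Work downward with a_k = (k+1)(k+2) a_{k+2} / ((k - 8)(k + 8)):
  a_6 = (7)(8)(128) / ((6 - 8)(6 + 8)) = 7168/(-28) = -256
  a_4 = (5)(6)(-256) / ((4 - 8)(4 + 8)) = -7680/(-48) = 160
  a_2 = (3)(4)(160) / ((2 - 8)(2 + 8)) = 1920/(-60) = -32
  a_0 = (1)(2)(-32) / ((0 - 8)(0 + 8)) = -64/(-64) = 1
Hence T_8(x) = 128 x^8 - 256 x^6 + 160 x^4 - 32 x^2 + 1.

T_8(x); series = 128 x^8 - 256 x^6 + 160 x^4 - 32 x^2 + 1


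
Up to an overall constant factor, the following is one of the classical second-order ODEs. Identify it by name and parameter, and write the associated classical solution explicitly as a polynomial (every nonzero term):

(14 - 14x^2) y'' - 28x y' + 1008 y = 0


All three coefficients share the factor 14; dividing through by 14 gives  (1 - x^2) y'' - 2x y' + 72 y = 0.
This matches the Legendre equation (1 - x^2) y'' - 2x y' + n(n+1) y = 0 (note the -2x y' term) with n(n+1) = 72, so n = 8; the polynomial solution is P_8(x).
With y = sum_k a_k x^k, matching x^k gives (k+2)(k+1) a_{k+2} = [k(k+1) - n(n+1)] a_k = (k - 8)(k + 9) a_k. The right side vanishes at k = 8, so the series with the parity of 8 terminates at degree 8.
Standard normalization (P_n(1) = 1): leading coefficient (2n)!/(2^n (n!)^2) = 20922789888000/(256*1625702400) = 6435/128, so a_8 = 6435/128. Work downward with a_k = (k+1)(k+2) a_{k+2} / ((k - 8)(k + 9)):
  a_6 = (7)(8)(6435/128) / ((6 - 8)(6 + 9)) = (45045/16)/(-30) = -3003/32
  a_4 = (5)(6)(-3003/32) / ((4 - 8)(4 + 9)) = (-45045/16)/(-52) = 3465/64
  a_2 = (3)(4)(3465/64) / ((2 - 8)(2 + 9)) = (10395/16)/(-66) = -315/32
  a_0 = (1)(2)(-315/32) / ((0 - 8)(0 + 9)) = (-315/16)/(-72) = 35/128
Hence P_8(x) = 6435 x^8/128 - 3003 x^6/32 + 3465 x^4/64 - 315 x^2/32 + 35/128.

P_8(x); series = 6435 x^8/128 - 3003 x^6/32 + 3465 x^4/64 - 315 x^2/32 + 35/128


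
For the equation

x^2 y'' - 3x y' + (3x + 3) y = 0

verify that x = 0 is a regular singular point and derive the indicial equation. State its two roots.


Divide by x^2 to reach normal form y'' + P_1(x) y' + P_2(x) y = 0 with P_1(x) = -3/x and P_2(x) = 3/x + 3/x^2.
x = 0 is a singular point because the y'-coefficient -3/x has a pole at x = 0 and the y-coefficient 3/x + 3/x^2 has a pole at x = 0.
It is a regular singular point because x P_1(x) = p(x) = -3 and x^2 P_2(x) = q(x) = 3x + 3 are polynomials, hence analytic at x = 0.
p(0) = -3,  q(0) = 3.
Indicial equation: r(r-1) + p(0) r + q(0) = 0, i.e. r^2 + (p(0) - 1) r + q(0) = 0, i.e. r^2 - 4 r + 3 = 0.
Discriminant: (-4)^2 - 4(3) = 4, so r = (4 ± 2)/2.
Solving: r_1 = 3, r_2 = 1.

indicial: r^2 - 4 r + 3 = 0; roots r_1 = 3, r_2 = 1


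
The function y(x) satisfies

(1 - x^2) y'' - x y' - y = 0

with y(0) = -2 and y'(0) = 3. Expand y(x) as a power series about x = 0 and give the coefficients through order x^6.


Ansatz: y(x) = sum_{n>=0} a_n x^n, so y'(x) = sum_{n>=1} n a_n x^(n-1) and y''(x) = sum_{n>=2} n(n-1) a_n x^(n-2).
Substitute into P(x) y'' + Q(x) y' + R(x) y = 0 with P(x) = 1 - x^2, Q(x) = -x, R(x) = -1, and match powers of x.
Initial conditions: a_0 = -2, a_1 = 3.
Setting the coefficient of each power of x to zero and solving order by order (substituting the coefficients already found):
  x^0: 2 a_2 - a_0 = 0  ->  2 a_2 = a_0 = -2  ->  a_2 = -1
  x^1: 6 a_3 - 2 a_1 = 0  ->  6 a_3 = 2 a_1 = 6  ->  a_3 = 1
  x^2: 12 a_4 - 5 a_2 = 0  ->  12 a_4 = 5 a_2 = -5  ->  a_4 = -5/12
  x^3: 20 a_5 - 10 a_3 = 0  ->  20 a_5 = 10 a_3 = 10  ->  a_5 = 1/2
  x^4: 30 a_6 - 17 a_4 = 0  ->  30 a_6 = 17 a_4 = -85/12  ->  a_6 = -17/72
Truncated series: y(x) = -2 + 3 x - x^2 + x^3 - (5/12) x^4 + (1/2) x^5 - (17/72) x^6 + O(x^7).

a_0 = -2; a_1 = 3; a_2 = -1; a_3 = 1; a_4 = -5/12; a_5 = 1/2; a_6 = -17/72


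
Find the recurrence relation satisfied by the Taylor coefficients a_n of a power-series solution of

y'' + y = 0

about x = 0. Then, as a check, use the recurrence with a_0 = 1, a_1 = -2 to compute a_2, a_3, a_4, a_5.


Substitute y = sum_n a_n x^n into y'' + (const) y = 0.
y''(x) = sum_{n>=0} (n+2)(n+1) a_{n+2} x^n.
The ODE becomes sum_n [(n+2)(n+1) a_{n+2} + 1 a_n] x^n = 0.
Setting each coefficient to zero gives the recurrence:
  (n+2)(n+1) a_{n+2} + 1 a_n = 0,
  a_{n+2} = -1 / ((n+1)(n+2)) a_n.

Check with a_0 = 1, a_1 = -2 (apply the recurrence for n = 0, 1, 2, 3): a_0 = 1, a_1 = -2, a_2 = -1/2, a_3 = 1/3, a_4 = 1/24, a_5 = -1/60.

a_{n+2} = -1/((n+1)(n+2)) * a_n; check: a_0 = 1, a_1 = -2, a_2 = -1/2, a_3 = 1/3, a_4 = 1/24, a_5 = -1/60


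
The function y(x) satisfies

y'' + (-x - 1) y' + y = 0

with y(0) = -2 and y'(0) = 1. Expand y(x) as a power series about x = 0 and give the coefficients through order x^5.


Ansatz: y(x) = sum_{n>=0} a_n x^n, so y'(x) = sum_{n>=1} n a_n x^(n-1) and y''(x) = sum_{n>=2} n(n-1) a_n x^(n-2).
Substitute into P(x) y'' + Q(x) y' + R(x) y = 0 with P(x) = 1, Q(x) = -x - 1, R(x) = 1, and match powers of x.
Initial conditions: a_0 = -2, a_1 = 1.
Setting the coefficient of each power of x to zero and solving order by order (substituting the coefficients already found):
  x^0: 2 a_2 - a_1 + a_0 = 0  ->  2 a_2 = a_1 - a_0 = 3  ->  a_2 = 3/2
  x^1: 6 a_3 - 2 a_2 = 0  ->  6 a_3 = 2 a_2 = 3  ->  a_3 = 1/2
  x^2: 12 a_4 - 3 a_3 - a_2 = 0  ->  12 a_4 = 3 a_3 + a_2 = 3  ->  a_4 = 1/4
  x^3: 20 a_5 - 4 a_4 - 2 a_3 = 0  ->  20 a_5 = 4 a_4 + 2 a_3 = 2  ->  a_5 = 1/10
Truncated series: y(x) = -2 + x + (3/2) x^2 + (1/2) x^3 + (1/4) x^4 + (1/10) x^5 + O(x^6).

a_0 = -2; a_1 = 1; a_2 = 3/2; a_3 = 1/2; a_4 = 1/4; a_5 = 1/10


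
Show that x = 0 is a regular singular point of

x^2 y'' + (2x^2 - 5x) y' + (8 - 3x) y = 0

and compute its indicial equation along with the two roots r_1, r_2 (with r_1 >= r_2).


Divide by x^2 to reach normal form y'' + P_1(x) y' + P_2(x) y = 0 with P_1(x) = 2 - 5/x and P_2(x) = -3/x + 8/x^2.
x = 0 is a singular point because the y'-coefficient 2 - 5/x has a pole at x = 0 and the y-coefficient -3/x + 8/x^2 has a pole at x = 0.
It is a regular singular point because x P_1(x) = p(x) = 2x - 5 and x^2 P_2(x) = q(x) = 8 - 3x are polynomials, hence analytic at x = 0.
p(0) = -5,  q(0) = 8.
Indicial equation: r(r-1) + p(0) r + q(0) = 0, i.e. r^2 + (p(0) - 1) r + q(0) = 0, i.e. r^2 - 6 r + 8 = 0.
Discriminant: (-6)^2 - 4(8) = 4, so r = (6 ± 2)/2.
Solving: r_1 = 4, r_2 = 2.

indicial: r^2 - 6 r + 8 = 0; roots r_1 = 4, r_2 = 2


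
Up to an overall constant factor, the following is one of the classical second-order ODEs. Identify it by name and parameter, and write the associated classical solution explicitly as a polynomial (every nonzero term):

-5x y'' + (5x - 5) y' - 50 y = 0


All three coefficients share the factor -5; dividing through by -5 gives  x y'' + (1 - x) y' + 10 y = 0.
This matches the Laguerre equation x y'' + (1 - x) y' + n y = 0 with n = 10; the polynomial solution is L_10(x).
With y = sum_k a_k x^k, matching x^k gives (k+1)k a_{k+1} + (k+1) a_{k+1} - k a_k + n a_k = 0, i.e. (k+1)^2 a_{k+1} = (k - n) a_k = (k - 10) a_k. The right side vanishes at k = 10, so the series terminates at degree 10.
Standard normalization L_n(0) = 1 gives a_0 = 1. Work upward with a_{k+1} = (k - 10) a_k / (k+1)^2:
  a_1 = (0 - 10)(1) / 1^2 = -10/1 = -10
  a_2 = (1 - 10)(-10) / 2^2 = 90/4 = 45/2
  a_3 = (2 - 10)(45/2) / 3^2 = -180/9 = -20
  a_4 = (3 - 10)(-20) / 4^2 = 140/16 = 35/4
  a_5 = (4 - 10)(35/4) / 5^2 = (-105/2)/25 = -21/10
  a_6 = (5 - 10)(-21/10) / 6^2 = (21/2)/36 = 7/24
  a_7 = (6 - 10)(7/24) / 7^2 = (-7/6)/49 = -1/42
  a_8 = (7 - 10)(-1/42) / 8^2 = (1/14)/64 = 1/896
  a_9 = (8 - 10)(1/896) / 9^2 = (-1/448)/81 = -1/36288
  a_10 = (9 - 10)(-1/36288) / 10^2 = (1/36288)/100 = 1/3628800
Hence L_10(x) = x^10/3628800 - x^9/36288 + x^8/896 - x^7/42 + 7 x^6/24 - 21 x^5/10 + 35 x^4/4 - 20 x^3 + 45 x^2/2 - 10 x + 1.

L_10(x); series = x^10/3628800 - x^9/36288 + x^8/896 - x^7/42 + 7 x^6/24 - 21 x^5/10 + 35 x^4/4 - 20 x^3 + 45 x^2/2 - 10 x + 1


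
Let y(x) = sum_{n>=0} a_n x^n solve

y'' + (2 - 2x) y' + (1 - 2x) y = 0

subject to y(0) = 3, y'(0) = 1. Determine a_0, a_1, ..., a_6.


Ansatz: y(x) = sum_{n>=0} a_n x^n, so y'(x) = sum_{n>=1} n a_n x^(n-1) and y''(x) = sum_{n>=2} n(n-1) a_n x^(n-2).
Substitute into P(x) y'' + Q(x) y' + R(x) y = 0 with P(x) = 1, Q(x) = 2 - 2x, R(x) = 1 - 2x, and match powers of x.
Initial conditions: a_0 = 3, a_1 = 1.
Setting the coefficient of each power of x to zero and solving order by order (substituting the coefficients already found):
  x^0: 2 a_2 + 2 a_1 + a_0 = 0  ->  2 a_2 = -2 a_1 - a_0 = -5  ->  a_2 = -5/2
  x^1: 6 a_3 + 4 a_2 - a_1 - 2 a_0 = 0  ->  6 a_3 = -4 a_2 + a_1 + 2 a_0 = 17  ->  a_3 = 17/6
  x^2: 12 a_4 + 6 a_3 - 3 a_2 - 2 a_1 = 0  ->  12 a_4 = -6 a_3 + 3 a_2 + 2 a_1 = -45/2  ->  a_4 = -15/8
  x^3: 20 a_5 + 8 a_4 - 5 a_3 - 2 a_2 = 0  ->  20 a_5 = -8 a_4 + 5 a_3 + 2 a_2 = 145/6  ->  a_5 = 29/24
  x^4: 30 a_6 + 10 a_5 - 7 a_4 - 2 a_3 = 0  ->  30 a_6 = -10 a_5 + 7 a_4 + 2 a_3 = -469/24  ->  a_6 = -469/720
Truncated series: y(x) = 3 + x - (5/2) x^2 + (17/6) x^3 - (15/8) x^4 + (29/24) x^5 - (469/720) x^6 + O(x^7).

a_0 = 3; a_1 = 1; a_2 = -5/2; a_3 = 17/6; a_4 = -15/8; a_5 = 29/24; a_6 = -469/720


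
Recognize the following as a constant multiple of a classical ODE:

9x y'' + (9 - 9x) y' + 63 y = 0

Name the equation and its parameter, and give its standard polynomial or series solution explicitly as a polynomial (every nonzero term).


All three coefficients share the factor 9; dividing through by 9 gives  x y'' + (1 - x) y' + 7 y = 0.
This matches the Laguerre equation x y'' + (1 - x) y' + n y = 0 with n = 7; the polynomial solution is L_7(x).
With y = sum_k a_k x^k, matching x^k gives (k+1)k a_{k+1} + (k+1) a_{k+1} - k a_k + n a_k = 0, i.e. (k+1)^2 a_{k+1} = (k - n) a_k = (k - 7) a_k. The right side vanishes at k = 7, so the series terminates at degree 7.
Standard normalization L_n(0) = 1 gives a_0 = 1. Work upward with a_{k+1} = (k - 7) a_k / (k+1)^2:
  a_1 = (0 - 7)(1) / 1^2 = -7/1 = -7
  a_2 = (1 - 7)(-7) / 2^2 = 42/4 = 21/2
  a_3 = (2 - 7)(21/2) / 3^2 = (-105/2)/9 = -35/6
  a_4 = (3 - 7)(-35/6) / 4^2 = (70/3)/16 = 35/24
  a_5 = (4 - 7)(35/24) / 5^2 = (-35/8)/25 = -7/40
  a_6 = (5 - 7)(-7/40) / 6^2 = (7/20)/36 = 7/720
  a_7 = (6 - 7)(7/720) / 7^2 = (-7/720)/49 = -1/5040
Hence L_7(x) = -x^7/5040 + 7 x^6/720 - 7 x^5/40 + 35 x^4/24 - 35 x^3/6 + 21 x^2/2 - 7 x + 1.

L_7(x); series = -x^7/5040 + 7 x^6/720 - 7 x^5/40 + 35 x^4/24 - 35 x^3/6 + 21 x^2/2 - 7 x + 1


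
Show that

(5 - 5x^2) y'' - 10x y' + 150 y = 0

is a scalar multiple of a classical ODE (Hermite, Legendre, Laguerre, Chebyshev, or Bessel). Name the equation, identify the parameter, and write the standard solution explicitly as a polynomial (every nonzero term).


All three coefficients share the factor 5; dividing through by 5 gives  (1 - x^2) y'' - 2x y' + 30 y = 0.
This matches the Legendre equation (1 - x^2) y'' - 2x y' + n(n+1) y = 0 (note the -2x y' term) with n(n+1) = 30, so n = 5; the polynomial solution is P_5(x).
With y = sum_k a_k x^k, matching x^k gives (k+2)(k+1) a_{k+2} = [k(k+1) - n(n+1)] a_k = (k - 5)(k + 6) a_k. The right side vanishes at k = 5, so the series with the parity of 5 terminates at degree 5.
Standard normalization (P_n(1) = 1): leading coefficient (2n)!/(2^n (n!)^2) = 3628800/(32*14400) = 63/8, so a_5 = 63/8. Work downward with a_k = (k+1)(k+2) a_{k+2} / ((k - 5)(k + 6)):
  a_3 = (4)(5)(63/8) / ((3 - 5)(3 + 6)) = (315/2)/(-18) = -35/4
  a_1 = (2)(3)(-35/4) / ((1 - 5)(1 + 6)) = (-105/2)/(-28) = 15/8
Hence P_5(x) = 63 x^5/8 - 35 x^3/4 + 15 x/8.

P_5(x); series = 63 x^5/8 - 35 x^3/4 + 15 x/8


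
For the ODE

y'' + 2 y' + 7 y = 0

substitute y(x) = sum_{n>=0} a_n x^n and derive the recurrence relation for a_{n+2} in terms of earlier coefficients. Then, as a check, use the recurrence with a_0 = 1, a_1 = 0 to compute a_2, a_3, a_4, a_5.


Substitute y = sum_n a_n x^n.
y''(x) has coefficient (n+2)(n+1) a_{n+2} at x^n;
2 y'(x) has coefficient 2 (n+1) a_{n+1} at x^n;
7 y(x) has coefficient 7 a_n at x^n.
Matching x^n: (n+2)(n+1) a_{n+2} + 2 (n+1) a_{n+1} + 7 a_n = 0.
Thus a_{n+2} = [-2 (n+1) a_{n+1} - 7 a_n] / ((n+1)(n+2)).

Check with a_0 = 1, a_1 = 0 (apply the recurrence for n = 0, 1, 2, 3): a_0 = 1, a_1 = 0, a_2 = -7/2, a_3 = 7/3, a_4 = 7/8, a_5 = -7/6.

a_(n+2) = [-2 (n+1) a_(n+1) - 7 a_n] / ((n+1)(n+2)); check: a_0 = 1, a_1 = 0, a_2 = -7/2, a_3 = 7/3, a_4 = 7/8, a_5 = -7/6


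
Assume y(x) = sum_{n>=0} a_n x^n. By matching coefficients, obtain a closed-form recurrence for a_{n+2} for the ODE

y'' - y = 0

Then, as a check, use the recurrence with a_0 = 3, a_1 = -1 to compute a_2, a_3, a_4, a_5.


Substitute y = sum_n a_n x^n into y'' + (const) y = 0.
y''(x) = sum_{n>=0} (n+2)(n+1) a_{n+2} x^n.
The ODE becomes sum_n [(n+2)(n+1) a_{n+2} - 1 a_n] x^n = 0.
Setting each coefficient to zero gives the recurrence:
  (n+2)(n+1) a_{n+2} - 1 a_n = 0,
  a_{n+2} = 1 / ((n+1)(n+2)) a_n.

Check with a_0 = 3, a_1 = -1 (apply the recurrence for n = 0, 1, 2, 3): a_0 = 3, a_1 = -1, a_2 = 3/2, a_3 = -1/6, a_4 = 1/8, a_5 = -1/120.

a_{n+2} = 1/((n+1)(n+2)) * a_n; check: a_0 = 3, a_1 = -1, a_2 = 3/2, a_3 = -1/6, a_4 = 1/8, a_5 = -1/120


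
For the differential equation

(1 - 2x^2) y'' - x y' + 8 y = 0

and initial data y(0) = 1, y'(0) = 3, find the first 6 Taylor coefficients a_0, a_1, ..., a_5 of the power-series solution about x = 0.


Ansatz: y(x) = sum_{n>=0} a_n x^n, so y'(x) = sum_{n>=1} n a_n x^(n-1) and y''(x) = sum_{n>=2} n(n-1) a_n x^(n-2).
Substitute into P(x) y'' + Q(x) y' + R(x) y = 0 with P(x) = 1 - 2x^2, Q(x) = -x, R(x) = 8, and match powers of x.
Initial conditions: a_0 = 1, a_1 = 3.
Setting the coefficient of each power of x to zero and solving order by order (substituting the coefficients already found):
  x^0: 2 a_2 + 8 a_0 = 0  ->  2 a_2 = -8 a_0 = -8  ->  a_2 = -4
  x^1: 6 a_3 + 7 a_1 = 0  ->  6 a_3 = -7 a_1 = -21  ->  a_3 = -7/2
  x^2: 12 a_4 + 2 a_2 = 0  ->  12 a_4 = -2 a_2 = 8  ->  a_4 = 2/3
  x^3: 20 a_5 - 7 a_3 = 0  ->  20 a_5 = 7 a_3 = -49/2  ->  a_5 = -49/40
Truncated series: y(x) = 1 + 3 x - 4 x^2 - (7/2) x^3 + (2/3) x^4 - (49/40) x^5 + O(x^6).

a_0 = 1; a_1 = 3; a_2 = -4; a_3 = -7/2; a_4 = 2/3; a_5 = -49/40


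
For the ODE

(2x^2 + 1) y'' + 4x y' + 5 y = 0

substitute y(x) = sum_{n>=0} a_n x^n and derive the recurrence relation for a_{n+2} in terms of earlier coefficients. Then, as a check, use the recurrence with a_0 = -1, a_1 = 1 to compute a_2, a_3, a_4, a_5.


Substitute y = sum_n a_n x^n.
(1 + 2 x^2) y'' contributes (n+2)(n+1) a_{n+2} + 2 n(n-1) a_n at x^n.
4 x y'(x) contributes 4 n a_n at x^n.
5 y(x) contributes 5 a_n at x^n.
Matching x^n: (n+2)(n+1) a_{n+2} + (2 n(n-1) + 4 n + 5) a_n = 0.
Thus a_{n+2} = (-2 n(n-1) - 4 n - 5) / ((n+1)(n+2)) * a_n.

Check with a_0 = -1, a_1 = 1 (apply the recurrence for n = 0, 1, 2, 3): a_0 = -1, a_1 = 1, a_2 = 5/2, a_3 = -3/2, a_4 = -85/24, a_5 = 87/40.

a_(n+2) = (-2 n(n-1) - 4 n - 5) / ((n+1)(n+2)) * a_n; check: a_0 = -1, a_1 = 1, a_2 = 5/2, a_3 = -3/2, a_4 = -85/24, a_5 = 87/40


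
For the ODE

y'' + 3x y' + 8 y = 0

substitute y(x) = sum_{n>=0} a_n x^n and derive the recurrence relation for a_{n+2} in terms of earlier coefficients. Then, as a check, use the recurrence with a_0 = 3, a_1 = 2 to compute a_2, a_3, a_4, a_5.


Substitute y = sum_n a_n x^n.
y''(x) has coefficient (n+2)(n+1) a_{n+2} at x^n;
3 x y'(x) has coefficient 3 n a_n at x^n (shift);
8 y(x) has coefficient 8 a_n at x^n.
Matching x^n: (n+2)(n+1) a_{n+2} + (3n + 8) a_n = 0.
Thus a_{n+2} = (-3n - 8) / ((n+1)(n+2)) * a_n.

Check with a_0 = 3, a_1 = 2 (apply the recurrence for n = 0, 1, 2, 3): a_0 = 3, a_1 = 2, a_2 = -12, a_3 = -11/3, a_4 = 14, a_5 = 187/60.

a_(n+2) = (-3n - 8) / ((n+1)(n+2)) * a_n; check: a_0 = 3, a_1 = 2, a_2 = -12, a_3 = -11/3, a_4 = 14, a_5 = 187/60


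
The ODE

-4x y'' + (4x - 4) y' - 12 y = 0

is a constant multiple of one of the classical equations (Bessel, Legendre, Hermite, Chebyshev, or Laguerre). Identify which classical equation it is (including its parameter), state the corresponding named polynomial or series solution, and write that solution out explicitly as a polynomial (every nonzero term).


All three coefficients share the factor -4; dividing through by -4 gives  x y'' + (1 - x) y' + 3 y = 0.
This matches the Laguerre equation x y'' + (1 - x) y' + n y = 0 with n = 3; the polynomial solution is L_3(x).
With y = sum_k a_k x^k, matching x^k gives (k+1)k a_{k+1} + (k+1) a_{k+1} - k a_k + n a_k = 0, i.e. (k+1)^2 a_{k+1} = (k - n) a_k = (k - 3) a_k. The right side vanishes at k = 3, so the series terminates at degree 3.
Standard normalization L_n(0) = 1 gives a_0 = 1. Work upward with a_{k+1} = (k - 3) a_k / (k+1)^2:
  a_1 = (0 - 3)(1) / 1^2 = -3/1 = -3
  a_2 = (1 - 3)(-3) / 2^2 = 6/4 = 3/2
  a_3 = (2 - 3)(3/2) / 3^2 = (-3/2)/9 = -1/6
Hence L_3(x) = -x^3/6 + 3 x^2/2 - 3 x + 1.

L_3(x); series = -x^3/6 + 3 x^2/2 - 3 x + 1


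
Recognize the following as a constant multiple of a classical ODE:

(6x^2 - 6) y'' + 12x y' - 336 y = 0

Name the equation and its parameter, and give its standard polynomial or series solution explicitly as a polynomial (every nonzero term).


All three coefficients share the factor -6; dividing through by -6 gives  (1 - x^2) y'' - 2x y' + 56 y = 0.
This matches the Legendre equation (1 - x^2) y'' - 2x y' + n(n+1) y = 0 (note the -2x y' term) with n(n+1) = 56, so n = 7; the polynomial solution is P_7(x).
With y = sum_k a_k x^k, matching x^k gives (k+2)(k+1) a_{k+2} = [k(k+1) - n(n+1)] a_k = (k - 7)(k + 8) a_k. The right side vanishes at k = 7, so the series with the parity of 7 terminates at degree 7.
Standard normalization (P_n(1) = 1): leading coefficient (2n)!/(2^n (n!)^2) = 87178291200/(128*25401600) = 429/16, so a_7 = 429/16. Work downward with a_k = (k+1)(k+2) a_{k+2} / ((k - 7)(k + 8)):
  a_5 = (6)(7)(429/16) / ((5 - 7)(5 + 8)) = (9009/8)/(-26) = -693/16
  a_3 = (4)(5)(-693/16) / ((3 - 7)(3 + 8)) = (-3465/4)/(-44) = 315/16
  a_1 = (2)(3)(315/16) / ((1 - 7)(1 + 8)) = (945/8)/(-54) = -35/16
Hence P_7(x) = 429 x^7/16 - 693 x^5/16 + 315 x^3/16 - 35 x/16.

P_7(x); series = 429 x^7/16 - 693 x^5/16 + 315 x^3/16 - 35 x/16


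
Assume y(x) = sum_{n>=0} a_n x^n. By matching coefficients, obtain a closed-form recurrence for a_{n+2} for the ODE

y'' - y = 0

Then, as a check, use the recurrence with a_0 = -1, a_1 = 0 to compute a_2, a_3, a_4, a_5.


Substitute y = sum_n a_n x^n into y'' + (const) y = 0.
y''(x) = sum_{n>=0} (n+2)(n+1) a_{n+2} x^n.
The ODE becomes sum_n [(n+2)(n+1) a_{n+2} - 1 a_n] x^n = 0.
Setting each coefficient to zero gives the recurrence:
  (n+2)(n+1) a_{n+2} - 1 a_n = 0,
  a_{n+2} = 1 / ((n+1)(n+2)) a_n.

Check with a_0 = -1, a_1 = 0 (apply the recurrence for n = 0, 1, 2, 3): a_0 = -1, a_1 = 0, a_2 = -1/2, a_3 = 0, a_4 = -1/24, a_5 = 0.

a_{n+2} = 1/((n+1)(n+2)) * a_n; check: a_0 = -1, a_1 = 0, a_2 = -1/2, a_3 = 0, a_4 = -1/24, a_5 = 0


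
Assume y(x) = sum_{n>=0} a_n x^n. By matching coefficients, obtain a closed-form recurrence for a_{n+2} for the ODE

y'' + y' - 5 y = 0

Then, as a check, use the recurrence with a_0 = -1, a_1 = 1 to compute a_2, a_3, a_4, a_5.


Substitute y = sum_n a_n x^n.
y''(x) has coefficient (n+2)(n+1) a_{n+2} at x^n;
y'(x) has coefficient (n+1) a_{n+1} at x^n;
-5 y(x) has coefficient -5 a_n at x^n.
Matching x^n: (n+2)(n+1) a_{n+2} + (n+1) a_{n+1} - 5 a_n = 0.
Thus a_{n+2} = [-(n+1) a_{n+1} + 5 a_n] / ((n+1)(n+2)).

Check with a_0 = -1, a_1 = 1 (apply the recurrence for n = 0, 1, 2, 3): a_0 = -1, a_1 = 1, a_2 = -3, a_3 = 11/6, a_4 = -41/24, a_5 = 4/5.

a_(n+2) = [-(n+1) a_(n+1) + 5 a_n] / ((n+1)(n+2)); check: a_0 = -1, a_1 = 1, a_2 = -3, a_3 = 11/6, a_4 = -41/24, a_5 = 4/5


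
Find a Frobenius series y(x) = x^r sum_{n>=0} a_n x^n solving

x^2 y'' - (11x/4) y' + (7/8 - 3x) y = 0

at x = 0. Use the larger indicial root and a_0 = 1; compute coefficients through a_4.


Write in Frobenius form y'' + (p(x)/x) y' + (q(x)/x^2) y = 0:
  p(x) = -11/4,  q(x) = 7/8 - 3x.
Indicial equation: r(r-1) + (-11/4) r + (7/8) = 0 -> roots r_1 = 7/2, r_2 = 1/4.
Take r = r_1 = 7/2. Let y(x) = x^r sum_{n>=0} a_n x^n with a_0 = 1.
Substitute y = x^r sum a_n x^n and match x^{r+n}. The recurrence is
  D(n) a_n - 3 a_{n-1} = 0,  where D(n) = (r+n)(r+n-1) + (-11/4)(r+n) + (7/8).
  a_n = 3 / D(n) * a_{n-1}.
Since the indicial polynomial factors as (r - r_1)(r - r_2), D(n) = (r_1 + n - r_1)(r_1 + n - r_2) = n(n + 13/4).
Evaluating step by step (a_0 = 1):
  n = 1: D(1) = 1(1 + 13/4) = 17/4; numerator = 3(1) = 3; a_1 = (3)/(17/4) = 12/17
  n = 2: D(2) = 2(2 + 13/4) = 21/2; numerator = 3(12/17) = 36/17; a_2 = (36/17)/(21/2) = 24/119
  n = 3: D(3) = 3(3 + 13/4) = 75/4; numerator = 3(24/119) = 72/119; a_3 = (72/119)/(75/4) = 96/2975
  n = 4: D(4) = 4(4 + 13/4) = 29; numerator = 3(96/2975) = 288/2975; a_4 = (288/2975)/(29) = 288/86275

r = 7/2; a_0 = 1; a_1 = 12/17; a_2 = 24/119; a_3 = 96/2975; a_4 = 288/86275


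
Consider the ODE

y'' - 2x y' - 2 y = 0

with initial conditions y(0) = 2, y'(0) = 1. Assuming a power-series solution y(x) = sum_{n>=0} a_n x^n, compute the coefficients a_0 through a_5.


Ansatz: y(x) = sum_{n>=0} a_n x^n, so y'(x) = sum_{n>=1} n a_n x^(n-1) and y''(x) = sum_{n>=2} n(n-1) a_n x^(n-2).
Substitute into P(x) y'' + Q(x) y' + R(x) y = 0 with P(x) = 1, Q(x) = -2x, R(x) = -2, and match powers of x.
Initial conditions: a_0 = 2, a_1 = 1.
Setting the coefficient of each power of x to zero and solving order by order (substituting the coefficients already found):
  x^0: 2 a_2 - 2 a_0 = 0  ->  2 a_2 = 2 a_0 = 4  ->  a_2 = 2
  x^1: 6 a_3 - 4 a_1 = 0  ->  6 a_3 = 4 a_1 = 4  ->  a_3 = 2/3
  x^2: 12 a_4 - 6 a_2 = 0  ->  12 a_4 = 6 a_2 = 12  ->  a_4 = 1
  x^3: 20 a_5 - 8 a_3 = 0  ->  20 a_5 = 8 a_3 = 16/3  ->  a_5 = 4/15
Truncated series: y(x) = 2 + x + 2 x^2 + (2/3) x^3 + x^4 + (4/15) x^5 + O(x^6).

a_0 = 2; a_1 = 1; a_2 = 2; a_3 = 2/3; a_4 = 1; a_5 = 4/15


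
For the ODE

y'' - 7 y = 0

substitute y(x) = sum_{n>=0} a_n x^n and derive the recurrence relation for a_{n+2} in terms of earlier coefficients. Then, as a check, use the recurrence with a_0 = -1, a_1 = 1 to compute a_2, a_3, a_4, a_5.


Substitute y = sum_n a_n x^n into y'' + (const) y = 0.
y''(x) = sum_{n>=0} (n+2)(n+1) a_{n+2} x^n.
The ODE becomes sum_n [(n+2)(n+1) a_{n+2} - 7 a_n] x^n = 0.
Setting each coefficient to zero gives the recurrence:
  (n+2)(n+1) a_{n+2} - 7 a_n = 0,
  a_{n+2} = 7 / ((n+1)(n+2)) a_n.

Check with a_0 = -1, a_1 = 1 (apply the recurrence for n = 0, 1, 2, 3): a_0 = -1, a_1 = 1, a_2 = -7/2, a_3 = 7/6, a_4 = -49/24, a_5 = 49/120.

a_{n+2} = 7/((n+1)(n+2)) * a_n; check: a_0 = -1, a_1 = 1, a_2 = -7/2, a_3 = 7/6, a_4 = -49/24, a_5 = 49/120


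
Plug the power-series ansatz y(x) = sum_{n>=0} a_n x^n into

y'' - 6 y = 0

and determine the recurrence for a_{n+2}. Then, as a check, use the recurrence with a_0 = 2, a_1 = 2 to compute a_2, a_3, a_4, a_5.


Substitute y = sum_n a_n x^n into y'' + (const) y = 0.
y''(x) = sum_{n>=0} (n+2)(n+1) a_{n+2} x^n.
The ODE becomes sum_n [(n+2)(n+1) a_{n+2} - 6 a_n] x^n = 0.
Setting each coefficient to zero gives the recurrence:
  (n+2)(n+1) a_{n+2} - 6 a_n = 0,
  a_{n+2} = 6 / ((n+1)(n+2)) a_n.

Check with a_0 = 2, a_1 = 2 (apply the recurrence for n = 0, 1, 2, 3): a_0 = 2, a_1 = 2, a_2 = 6, a_3 = 2, a_4 = 3, a_5 = 3/5.

a_{n+2} = 6/((n+1)(n+2)) * a_n; check: a_0 = 2, a_1 = 2, a_2 = 6, a_3 = 2, a_4 = 3, a_5 = 3/5


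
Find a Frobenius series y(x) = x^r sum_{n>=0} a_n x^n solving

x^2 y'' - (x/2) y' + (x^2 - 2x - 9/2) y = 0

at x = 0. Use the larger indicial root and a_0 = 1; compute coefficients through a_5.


Write in Frobenius form y'' + (p(x)/x) y' + (q(x)/x^2) y = 0:
  p(x) = -1/2,  q(x) = x^2 - 2x - 9/2.
Indicial equation: r(r-1) + (-1/2) r + (-9/2) = 0 -> roots r_1 = 3, r_2 = -3/2.
Take r = r_1 = 3. Let y(x) = x^r sum_{n>=0} a_n x^n with a_0 = 1.
Substitute y = x^r sum a_n x^n and match x^{r+n}. The recurrence is
  D(n) a_n - 2 a_{n-1} + 1 a_{n-2} = 0,  where D(n) = (r+n)(r+n-1) + (-1/2)(r+n) + (-9/2).
  a_n = [2 a_{n-1} - 1 a_{n-2}] / D(n).
Since the indicial polynomial factors as (r - r_1)(r - r_2), D(n) = (r_1 + n - r_1)(r_1 + n - r_2) = n(n + 9/2).
Evaluating step by step (a_0 = 1):
  n = 1: D(1) = 1(1 + 9/2) = 11/2; numerator = 2(1) = 2; a_1 = (2)/(11/2) = 4/11
  n = 2: D(2) = 2(2 + 9/2) = 13; numerator = 2(4/11) - 1(1) = -3/11; a_2 = (-3/11)/(13) = -3/143
  n = 3: D(3) = 3(3 + 9/2) = 45/2; numerator = 2(-3/143) - 1(4/11) = -58/143; a_3 = (-58/143)/(45/2) = -116/6435
  n = 4: D(4) = 4(4 + 9/2) = 34; numerator = 2(-116/6435) - 1(-3/143) = -97/6435; a_4 = (-97/6435)/(34) = -97/218790
  n = 5: D(5) = 5(5 + 9/2) = 95/2; numerator = 2(-97/218790) - 1(-116/6435) = 125/7293; a_5 = (125/7293)/(95/2) = 50/138567

r = 3; a_0 = 1; a_1 = 4/11; a_2 = -3/143; a_3 = -116/6435; a_4 = -97/218790; a_5 = 50/138567
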